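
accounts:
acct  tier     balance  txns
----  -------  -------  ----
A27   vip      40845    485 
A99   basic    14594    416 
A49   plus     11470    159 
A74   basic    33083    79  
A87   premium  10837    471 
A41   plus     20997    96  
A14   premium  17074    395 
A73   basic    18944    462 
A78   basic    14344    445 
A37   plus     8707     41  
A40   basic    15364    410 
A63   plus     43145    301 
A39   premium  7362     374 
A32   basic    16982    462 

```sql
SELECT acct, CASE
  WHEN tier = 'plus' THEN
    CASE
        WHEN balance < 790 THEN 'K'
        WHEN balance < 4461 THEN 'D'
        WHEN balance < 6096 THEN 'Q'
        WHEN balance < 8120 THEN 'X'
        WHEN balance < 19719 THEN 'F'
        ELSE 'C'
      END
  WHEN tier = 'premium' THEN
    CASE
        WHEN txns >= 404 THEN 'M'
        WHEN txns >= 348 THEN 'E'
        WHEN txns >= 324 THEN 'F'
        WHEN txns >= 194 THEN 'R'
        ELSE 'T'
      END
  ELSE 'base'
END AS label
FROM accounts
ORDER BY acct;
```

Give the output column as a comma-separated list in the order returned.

acct=A14: tier='premium' → inner[txns >= 348] → E
acct=A27: tier='vip' → outer ELSE → base
acct=A32: tier='basic' → outer ELSE → base
acct=A37: tier='plus' → inner[balance < 19719] → F
acct=A39: tier='premium' → inner[txns >= 348] → E
acct=A40: tier='basic' → outer ELSE → base
acct=A41: tier='plus' → inner[ELSE] → C
acct=A49: tier='plus' → inner[balance < 19719] → F
acct=A63: tier='plus' → inner[ELSE] → C
acct=A73: tier='basic' → outer ELSE → base
acct=A74: tier='basic' → outer ELSE → base
acct=A78: tier='basic' → outer ELSE → base
acct=A87: tier='premium' → inner[txns >= 404] → M
acct=A99: tier='basic' → outer ELSE → base

E, base, base, F, E, base, C, F, C, base, base, base, M, base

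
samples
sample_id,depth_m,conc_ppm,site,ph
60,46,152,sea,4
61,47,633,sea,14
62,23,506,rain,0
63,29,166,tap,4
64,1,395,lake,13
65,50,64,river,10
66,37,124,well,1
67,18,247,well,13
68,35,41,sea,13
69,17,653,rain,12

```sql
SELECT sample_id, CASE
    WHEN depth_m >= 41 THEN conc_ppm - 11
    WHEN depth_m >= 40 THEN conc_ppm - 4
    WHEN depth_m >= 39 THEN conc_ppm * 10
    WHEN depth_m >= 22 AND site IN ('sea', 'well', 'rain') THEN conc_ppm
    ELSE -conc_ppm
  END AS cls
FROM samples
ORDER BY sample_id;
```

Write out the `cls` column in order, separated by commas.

141, 622, 506, -166, -395, 53, 124, -247, 41, -653

sample_id=60: depth_m >= 41 → 141
sample_id=61: depth_m >= 41 → 622
sample_id=62: depth_m >= 22 AND site IN ('sea', 'well', 'rain') → 506
sample_id=63: ELSE → -166
sample_id=64: ELSE → -395
sample_id=65: depth_m >= 41 → 53
sample_id=66: depth_m >= 22 AND site IN ('sea', 'well', 'rain') → 124
sample_id=67: ELSE → -247
sample_id=68: depth_m >= 22 AND site IN ('sea', 'well', 'rain') → 41
sample_id=69: ELSE → -653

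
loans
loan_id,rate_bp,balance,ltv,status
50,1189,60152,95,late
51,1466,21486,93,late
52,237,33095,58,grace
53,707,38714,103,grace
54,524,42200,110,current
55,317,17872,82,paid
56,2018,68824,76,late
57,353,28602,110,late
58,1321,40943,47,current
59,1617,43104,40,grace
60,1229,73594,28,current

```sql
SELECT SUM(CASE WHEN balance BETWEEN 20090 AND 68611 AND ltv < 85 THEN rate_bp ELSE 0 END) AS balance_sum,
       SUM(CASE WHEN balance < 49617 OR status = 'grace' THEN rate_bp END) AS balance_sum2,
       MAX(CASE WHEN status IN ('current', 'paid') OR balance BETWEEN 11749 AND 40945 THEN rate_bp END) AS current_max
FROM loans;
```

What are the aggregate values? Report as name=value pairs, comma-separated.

balance_sum=3175, balance_sum2=6542, current_max=1466

[balance_sum: balance BETWEEN 20090 AND 68611 AND ltv < 85]
loan_id=50: ✗
loan_id=51: ✗
loan_id=52: ✓ → 237
loan_id=53: ✗
loan_id=54: ✗
loan_id=55: ✗
loan_id=56: ✗
loan_id=57: ✗
loan_id=58: ✓ → 1321
loan_id=59: ✓ → 1617
loan_id=60: ✗
balance_sum = 237 + 1321 + 1617 = 3175
—
[balance_sum2: balance < 49617 OR status = 'grace']
loan_id=50: ✗
loan_id=51: ✓ → 1466
loan_id=52: ✓ → 237
loan_id=53: ✓ → 707
loan_id=54: ✓ → 524
loan_id=55: ✓ → 317
loan_id=56: ✗
loan_id=57: ✓ → 353
loan_id=58: ✓ → 1321
loan_id=59: ✓ → 1617
loan_id=60: ✗
balance_sum2 = 1466 + 237 + 707 + 524 + 317 + 353 + 1321 + 1617 = 6542
—
[current_max: status IN ('current', 'paid') OR balance BETWEEN 11749 AND 40945]
loan_id=50: ✗
loan_id=51: ✓ → 1466
loan_id=52: ✓ → 237
loan_id=53: ✓ → 707
loan_id=54: ✓ → 524
loan_id=55: ✓ → 317
loan_id=56: ✗
loan_id=57: ✓ → 353
loan_id=58: ✓ → 1321
loan_id=59: ✗
loan_id=60: ✓ → 1229
current_max = MAX(1466, 237, 707, 524, 317, 353, 1321, 1229) = 1466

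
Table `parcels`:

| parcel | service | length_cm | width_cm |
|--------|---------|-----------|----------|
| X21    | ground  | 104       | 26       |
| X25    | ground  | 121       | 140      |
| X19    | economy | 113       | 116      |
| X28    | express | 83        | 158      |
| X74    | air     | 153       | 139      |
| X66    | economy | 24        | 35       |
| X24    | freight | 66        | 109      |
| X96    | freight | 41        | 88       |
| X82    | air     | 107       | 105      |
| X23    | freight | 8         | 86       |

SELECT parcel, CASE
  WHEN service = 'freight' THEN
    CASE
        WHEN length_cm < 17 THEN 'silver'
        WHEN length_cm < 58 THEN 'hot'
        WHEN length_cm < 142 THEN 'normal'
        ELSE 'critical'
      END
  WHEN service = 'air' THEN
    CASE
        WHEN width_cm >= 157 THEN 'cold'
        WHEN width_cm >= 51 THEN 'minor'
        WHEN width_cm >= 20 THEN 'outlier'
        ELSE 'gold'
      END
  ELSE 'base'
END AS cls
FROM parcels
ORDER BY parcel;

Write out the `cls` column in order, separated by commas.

base, base, silver, normal, base, base, base, minor, minor, hot

parcel=X19: service='economy' → outer ELSE → base
parcel=X21: service='ground' → outer ELSE → base
parcel=X23: service='freight' → inner[length_cm < 17] → silver
parcel=X24: service='freight' → inner[length_cm < 142] → normal
parcel=X25: service='ground' → outer ELSE → base
parcel=X28: service='express' → outer ELSE → base
parcel=X66: service='economy' → outer ELSE → base
parcel=X74: service='air' → inner[width_cm >= 51] → minor
parcel=X82: service='air' → inner[width_cm >= 51] → minor
parcel=X96: service='freight' → inner[length_cm < 58] → hot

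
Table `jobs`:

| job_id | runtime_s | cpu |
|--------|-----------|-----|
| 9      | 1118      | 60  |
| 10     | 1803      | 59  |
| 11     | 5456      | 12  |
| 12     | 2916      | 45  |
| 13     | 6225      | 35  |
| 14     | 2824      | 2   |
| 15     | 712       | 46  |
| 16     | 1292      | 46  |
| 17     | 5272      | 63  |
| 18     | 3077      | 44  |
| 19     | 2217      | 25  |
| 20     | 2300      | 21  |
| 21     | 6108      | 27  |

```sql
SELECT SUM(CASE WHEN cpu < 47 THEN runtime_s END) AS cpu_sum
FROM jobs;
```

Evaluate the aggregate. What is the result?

job_id=9: ✗
job_id=10: ✗
job_id=11: ✓ → 5456
job_id=12: ✓ → 2916
job_id=13: ✓ → 6225
job_id=14: ✓ → 2824
job_id=15: ✓ → 712
job_id=16: ✓ → 1292
job_id=17: ✗
job_id=18: ✓ → 3077
job_id=19: ✓ → 2217
job_id=20: ✓ → 2300
job_id=21: ✓ → 6108
cpu_sum = 5456 + 2916 + 6225 + 2824 + 712 + 1292 + 3077 + 2217 + 2300 + 6108 = 33127

33127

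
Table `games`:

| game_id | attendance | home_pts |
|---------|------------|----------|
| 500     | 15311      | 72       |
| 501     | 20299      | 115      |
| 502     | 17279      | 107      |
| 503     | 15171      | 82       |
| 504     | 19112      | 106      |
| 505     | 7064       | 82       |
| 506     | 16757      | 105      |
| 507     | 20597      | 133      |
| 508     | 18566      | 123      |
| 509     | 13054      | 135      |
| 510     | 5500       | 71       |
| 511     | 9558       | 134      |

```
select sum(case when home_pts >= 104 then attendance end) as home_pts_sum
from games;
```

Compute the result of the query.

game_id=500: ✗
game_id=501: ✓ → 20299
game_id=502: ✓ → 17279
game_id=503: ✗
game_id=504: ✓ → 19112
game_id=505: ✗
game_id=506: ✓ → 16757
game_id=507: ✓ → 20597
game_id=508: ✓ → 18566
game_id=509: ✓ → 13054
game_id=510: ✗
game_id=511: ✓ → 9558
home_pts_sum = 20299 + 17279 + 19112 + 16757 + 20597 + 18566 + 13054 + 9558 = 135222

135222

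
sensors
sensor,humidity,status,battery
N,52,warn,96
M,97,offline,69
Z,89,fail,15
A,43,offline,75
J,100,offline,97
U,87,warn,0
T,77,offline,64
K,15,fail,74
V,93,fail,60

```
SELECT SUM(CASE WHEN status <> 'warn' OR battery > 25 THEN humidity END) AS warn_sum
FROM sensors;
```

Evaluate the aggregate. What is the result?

566

sensor=N: ✓ → 52
sensor=M: ✓ → 97
sensor=Z: ✓ → 89
sensor=A: ✓ → 43
sensor=J: ✓ → 100
sensor=U: ✗
sensor=T: ✓ → 77
sensor=K: ✓ → 15
sensor=V: ✓ → 93
warn_sum = 52 + 97 + 89 + 43 + 100 + 77 + 15 + 93 = 566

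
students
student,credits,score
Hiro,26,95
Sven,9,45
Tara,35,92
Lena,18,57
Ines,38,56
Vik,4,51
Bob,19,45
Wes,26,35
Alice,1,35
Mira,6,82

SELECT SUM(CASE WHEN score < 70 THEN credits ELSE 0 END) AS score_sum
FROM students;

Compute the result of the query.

115

student=Hiro: ✗
student=Sven: ✓ → 9
student=Tara: ✗
student=Lena: ✓ → 18
student=Ines: ✓ → 38
student=Vik: ✓ → 4
student=Bob: ✓ → 19
student=Wes: ✓ → 26
student=Alice: ✓ → 1
student=Mira: ✗
score_sum = 9 + 18 + 38 + 4 + 19 + 26 + 1 = 115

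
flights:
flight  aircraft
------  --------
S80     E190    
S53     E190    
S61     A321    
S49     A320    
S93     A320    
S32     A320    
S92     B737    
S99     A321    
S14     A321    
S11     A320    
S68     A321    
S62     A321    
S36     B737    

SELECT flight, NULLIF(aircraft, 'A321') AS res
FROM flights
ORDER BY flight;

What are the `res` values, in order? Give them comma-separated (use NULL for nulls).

A320, NULL, A320, B737, A320, E190, NULL, NULL, NULL, E190, B737, A320, NULL

flight=S11: aircraft=A320 vs A321: differ → A320
flight=S14: aircraft=A321 vs A321: equal → NULL
flight=S32: aircraft=A320 vs A321: differ → A320
flight=S36: aircraft=B737 vs A321: differ → B737
flight=S49: aircraft=A320 vs A321: differ → A320
flight=S53: aircraft=E190 vs A321: differ → E190
flight=S61: aircraft=A321 vs A321: equal → NULL
flight=S62: aircraft=A321 vs A321: equal → NULL
flight=S68: aircraft=A321 vs A321: equal → NULL
flight=S80: aircraft=E190 vs A321: differ → E190
flight=S92: aircraft=B737 vs A321: differ → B737
flight=S93: aircraft=A320 vs A321: differ → A320
flight=S99: aircraft=A321 vs A321: equal → NULL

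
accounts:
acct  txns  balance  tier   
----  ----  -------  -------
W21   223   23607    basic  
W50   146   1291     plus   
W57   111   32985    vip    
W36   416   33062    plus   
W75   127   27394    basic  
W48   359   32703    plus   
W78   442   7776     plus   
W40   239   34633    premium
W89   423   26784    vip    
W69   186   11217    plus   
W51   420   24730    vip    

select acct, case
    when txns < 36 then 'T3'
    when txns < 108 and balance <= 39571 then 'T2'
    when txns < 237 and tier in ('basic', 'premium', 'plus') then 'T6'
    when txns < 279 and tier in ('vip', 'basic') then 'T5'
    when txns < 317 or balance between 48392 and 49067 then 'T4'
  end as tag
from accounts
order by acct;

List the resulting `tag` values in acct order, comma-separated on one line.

acct=W21: txns < 237 and tier in ('basic', 'premium', 'plus') → T6
acct=W36: (no match → NULL) → NULL
acct=W40: txns < 317 or balance between 48392 and 49067 → T4
acct=W48: (no match → NULL) → NULL
acct=W50: txns < 237 and tier in ('basic', 'premium', 'plus') → T6
acct=W51: (no match → NULL) → NULL
acct=W57: txns < 279 and tier in ('vip', 'basic') → T5
acct=W69: txns < 237 and tier in ('basic', 'premium', 'plus') → T6
acct=W75: txns < 237 and tier in ('basic', 'premium', 'plus') → T6
acct=W78: (no match → NULL) → NULL
acct=W89: (no match → NULL) → NULL

T6, NULL, T4, NULL, T6, NULL, T5, T6, T6, NULL, NULL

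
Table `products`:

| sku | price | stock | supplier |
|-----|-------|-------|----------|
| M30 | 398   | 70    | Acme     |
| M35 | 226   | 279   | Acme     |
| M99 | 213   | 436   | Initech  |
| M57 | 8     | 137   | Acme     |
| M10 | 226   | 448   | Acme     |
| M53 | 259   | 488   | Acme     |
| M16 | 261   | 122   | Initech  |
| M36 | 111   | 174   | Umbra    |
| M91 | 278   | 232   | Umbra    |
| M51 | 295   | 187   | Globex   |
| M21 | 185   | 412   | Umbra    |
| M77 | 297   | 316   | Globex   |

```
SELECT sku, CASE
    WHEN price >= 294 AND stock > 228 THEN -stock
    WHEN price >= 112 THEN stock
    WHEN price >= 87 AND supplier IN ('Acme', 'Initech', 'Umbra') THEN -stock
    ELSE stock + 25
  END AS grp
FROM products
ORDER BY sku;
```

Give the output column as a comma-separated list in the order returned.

448, 122, 412, 70, 279, -174, 187, 488, 162, -316, 232, 436

sku=M10: price >= 112 → 448
sku=M16: price >= 112 → 122
sku=M21: price >= 112 → 412
sku=M30: price >= 112 → 70
sku=M35: price >= 112 → 279
sku=M36: price >= 87 AND supplier IN ('Acme', 'Initech', 'Umbra') → -174
sku=M51: price >= 112 → 187
sku=M53: price >= 112 → 488
sku=M57: ELSE → 162
sku=M77: price >= 294 AND stock > 228 → -316
sku=M91: price >= 112 → 232
sku=M99: price >= 112 → 436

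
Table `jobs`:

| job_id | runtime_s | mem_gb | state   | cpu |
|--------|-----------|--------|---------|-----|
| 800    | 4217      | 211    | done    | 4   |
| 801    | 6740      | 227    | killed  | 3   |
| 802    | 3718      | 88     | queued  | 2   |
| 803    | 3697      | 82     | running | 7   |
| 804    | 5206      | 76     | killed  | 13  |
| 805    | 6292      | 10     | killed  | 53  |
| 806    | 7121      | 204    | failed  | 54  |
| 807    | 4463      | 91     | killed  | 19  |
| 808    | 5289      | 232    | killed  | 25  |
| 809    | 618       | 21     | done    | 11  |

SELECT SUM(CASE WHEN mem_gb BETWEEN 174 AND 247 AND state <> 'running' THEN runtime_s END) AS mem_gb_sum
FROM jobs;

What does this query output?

job_id=800: ✓ → 4217
job_id=801: ✓ → 6740
job_id=802: ✗
job_id=803: ✗
job_id=804: ✗
job_id=805: ✗
job_id=806: ✓ → 7121
job_id=807: ✗
job_id=808: ✓ → 5289
job_id=809: ✗
mem_gb_sum = 4217 + 6740 + 7121 + 5289 = 23367

23367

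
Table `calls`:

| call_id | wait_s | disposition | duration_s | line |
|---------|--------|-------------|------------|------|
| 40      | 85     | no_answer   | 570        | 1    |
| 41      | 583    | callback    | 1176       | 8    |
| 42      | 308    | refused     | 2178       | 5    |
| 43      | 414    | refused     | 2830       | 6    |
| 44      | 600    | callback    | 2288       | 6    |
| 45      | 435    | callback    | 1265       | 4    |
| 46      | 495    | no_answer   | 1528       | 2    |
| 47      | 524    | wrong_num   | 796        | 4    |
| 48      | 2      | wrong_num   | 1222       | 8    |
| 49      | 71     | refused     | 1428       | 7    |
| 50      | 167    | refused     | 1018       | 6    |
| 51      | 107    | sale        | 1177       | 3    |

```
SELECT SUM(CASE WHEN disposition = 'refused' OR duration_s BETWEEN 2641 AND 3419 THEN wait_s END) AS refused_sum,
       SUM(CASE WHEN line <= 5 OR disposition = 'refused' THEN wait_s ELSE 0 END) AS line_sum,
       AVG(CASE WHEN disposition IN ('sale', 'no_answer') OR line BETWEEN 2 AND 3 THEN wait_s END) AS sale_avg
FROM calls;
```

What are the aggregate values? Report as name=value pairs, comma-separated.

[refused_sum: disposition = 'refused' OR duration_s BETWEEN 2641 AND 3419]
call_id=40: ✗
call_id=41: ✗
call_id=42: ✓ → 308
call_id=43: ✓ → 414
call_id=44: ✗
call_id=45: ✗
call_id=46: ✗
call_id=47: ✗
call_id=48: ✗
call_id=49: ✓ → 71
call_id=50: ✓ → 167
call_id=51: ✗
refused_sum = 308 + 414 + 71 + 167 = 960
—
[line_sum: line <= 5 OR disposition = 'refused']
call_id=40: ✓ → 85
call_id=41: ✗
call_id=42: ✓ → 308
call_id=43: ✓ → 414
call_id=44: ✗
call_id=45: ✓ → 435
call_id=46: ✓ → 495
call_id=47: ✓ → 524
call_id=48: ✗
call_id=49: ✓ → 71
call_id=50: ✓ → 167
call_id=51: ✓ → 107
line_sum = 85 + 308 + 414 + 435 + 495 + 524 + 71 + 167 + 107 = 2606
—
[sale_avg: disposition IN ('sale', 'no_answer') OR line BETWEEN 2 AND 3]
call_id=40: ✓ → 85
call_id=41: ✗
call_id=42: ✗
call_id=43: ✗
call_id=44: ✗
call_id=45: ✗
call_id=46: ✓ → 495
call_id=47: ✗
call_id=48: ✗
call_id=49: ✗
call_id=50: ✗
call_id=51: ✓ → 107
sale_avg = (85 + 495 + 107) / 3 = 229

refused_sum=960, line_sum=2606, sale_avg=229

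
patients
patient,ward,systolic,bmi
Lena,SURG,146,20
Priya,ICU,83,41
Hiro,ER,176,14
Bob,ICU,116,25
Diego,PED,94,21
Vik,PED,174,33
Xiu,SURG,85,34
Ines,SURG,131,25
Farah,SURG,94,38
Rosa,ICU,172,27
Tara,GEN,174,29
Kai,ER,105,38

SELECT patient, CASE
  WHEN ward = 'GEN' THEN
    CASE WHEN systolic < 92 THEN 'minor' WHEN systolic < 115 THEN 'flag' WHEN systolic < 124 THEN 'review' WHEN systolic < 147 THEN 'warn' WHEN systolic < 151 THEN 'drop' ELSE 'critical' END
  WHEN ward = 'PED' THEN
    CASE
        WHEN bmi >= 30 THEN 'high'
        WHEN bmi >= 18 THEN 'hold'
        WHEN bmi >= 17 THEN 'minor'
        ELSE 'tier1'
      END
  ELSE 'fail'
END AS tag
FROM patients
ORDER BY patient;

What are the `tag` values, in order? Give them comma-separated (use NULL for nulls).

patient=Bob: ward='ICU' → outer ELSE → fail
patient=Diego: ward='PED' → inner[bmi >= 18] → hold
patient=Farah: ward='SURG' → outer ELSE → fail
patient=Hiro: ward='ER' → outer ELSE → fail
patient=Ines: ward='SURG' → outer ELSE → fail
patient=Kai: ward='ER' → outer ELSE → fail
patient=Lena: ward='SURG' → outer ELSE → fail
patient=Priya: ward='ICU' → outer ELSE → fail
patient=Rosa: ward='ICU' → outer ELSE → fail
patient=Tara: ward='GEN' → inner[ELSE] → critical
patient=Vik: ward='PED' → inner[bmi >= 30] → high
patient=Xiu: ward='SURG' → outer ELSE → fail

fail, hold, fail, fail, fail, fail, fail, fail, fail, critical, high, fail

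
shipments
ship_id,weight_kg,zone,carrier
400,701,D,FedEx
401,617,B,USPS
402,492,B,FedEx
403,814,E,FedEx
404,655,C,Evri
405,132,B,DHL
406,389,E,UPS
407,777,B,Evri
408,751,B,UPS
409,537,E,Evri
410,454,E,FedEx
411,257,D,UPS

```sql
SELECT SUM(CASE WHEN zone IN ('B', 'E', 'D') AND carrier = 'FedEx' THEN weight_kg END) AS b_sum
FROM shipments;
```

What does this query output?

ship_id=400: ✓ → 701
ship_id=401: ✗
ship_id=402: ✓ → 492
ship_id=403: ✓ → 814
ship_id=404: ✗
ship_id=405: ✗
ship_id=406: ✗
ship_id=407: ✗
ship_id=408: ✗
ship_id=409: ✗
ship_id=410: ✓ → 454
ship_id=411: ✗
b_sum = 701 + 492 + 814 + 454 = 2461

2461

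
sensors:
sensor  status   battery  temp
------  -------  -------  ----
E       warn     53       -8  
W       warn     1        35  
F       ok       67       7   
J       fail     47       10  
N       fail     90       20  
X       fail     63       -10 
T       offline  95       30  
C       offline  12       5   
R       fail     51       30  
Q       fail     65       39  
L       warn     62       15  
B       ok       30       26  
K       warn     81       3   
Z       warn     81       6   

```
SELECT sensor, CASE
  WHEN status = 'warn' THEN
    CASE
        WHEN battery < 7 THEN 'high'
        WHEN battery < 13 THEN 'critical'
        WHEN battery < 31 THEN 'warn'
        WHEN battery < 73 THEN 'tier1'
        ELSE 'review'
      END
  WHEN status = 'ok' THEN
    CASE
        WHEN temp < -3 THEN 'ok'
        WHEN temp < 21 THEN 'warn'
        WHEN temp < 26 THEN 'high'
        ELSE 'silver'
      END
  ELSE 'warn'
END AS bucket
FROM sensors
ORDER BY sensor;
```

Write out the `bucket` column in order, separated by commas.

silver, warn, tier1, warn, warn, review, tier1, warn, warn, warn, warn, high, warn, review

sensor=B: status='ok' → inner[ELSE] → silver
sensor=C: status='offline' → outer ELSE → warn
sensor=E: status='warn' → inner[battery < 73] → tier1
sensor=F: status='ok' → inner[temp < 21] → warn
sensor=J: status='fail' → outer ELSE → warn
sensor=K: status='warn' → inner[ELSE] → review
sensor=L: status='warn' → inner[battery < 73] → tier1
sensor=N: status='fail' → outer ELSE → warn
sensor=Q: status='fail' → outer ELSE → warn
sensor=R: status='fail' → outer ELSE → warn
sensor=T: status='offline' → outer ELSE → warn
sensor=W: status='warn' → inner[battery < 7] → high
sensor=X: status='fail' → outer ELSE → warn
sensor=Z: status='warn' → inner[ELSE] → review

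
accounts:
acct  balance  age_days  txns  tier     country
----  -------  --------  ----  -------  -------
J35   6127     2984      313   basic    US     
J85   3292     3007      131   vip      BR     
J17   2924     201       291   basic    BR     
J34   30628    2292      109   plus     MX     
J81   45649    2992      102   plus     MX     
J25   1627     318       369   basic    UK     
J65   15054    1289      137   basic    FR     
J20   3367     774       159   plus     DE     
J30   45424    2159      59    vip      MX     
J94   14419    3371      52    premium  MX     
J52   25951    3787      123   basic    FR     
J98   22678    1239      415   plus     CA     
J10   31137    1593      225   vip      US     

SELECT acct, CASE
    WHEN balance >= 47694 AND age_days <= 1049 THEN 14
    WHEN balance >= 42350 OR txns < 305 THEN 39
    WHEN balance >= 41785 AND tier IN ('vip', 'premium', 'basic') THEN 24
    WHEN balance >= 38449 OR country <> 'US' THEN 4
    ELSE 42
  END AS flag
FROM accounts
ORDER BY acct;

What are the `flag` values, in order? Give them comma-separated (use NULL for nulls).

39, 39, 39, 4, 39, 39, 42, 39, 39, 39, 39, 39, 4

acct=J10: balance >= 42350 OR txns < 305 → 39
acct=J17: balance >= 42350 OR txns < 305 → 39
acct=J20: balance >= 42350 OR txns < 305 → 39
acct=J25: balance >= 38449 OR country <> 'US' → 4
acct=J30: balance >= 42350 OR txns < 305 → 39
acct=J34: balance >= 42350 OR txns < 305 → 39
acct=J35: ELSE → 42
acct=J52: balance >= 42350 OR txns < 305 → 39
acct=J65: balance >= 42350 OR txns < 305 → 39
acct=J81: balance >= 42350 OR txns < 305 → 39
acct=J85: balance >= 42350 OR txns < 305 → 39
acct=J94: balance >= 42350 OR txns < 305 → 39
acct=J98: balance >= 38449 OR country <> 'US' → 4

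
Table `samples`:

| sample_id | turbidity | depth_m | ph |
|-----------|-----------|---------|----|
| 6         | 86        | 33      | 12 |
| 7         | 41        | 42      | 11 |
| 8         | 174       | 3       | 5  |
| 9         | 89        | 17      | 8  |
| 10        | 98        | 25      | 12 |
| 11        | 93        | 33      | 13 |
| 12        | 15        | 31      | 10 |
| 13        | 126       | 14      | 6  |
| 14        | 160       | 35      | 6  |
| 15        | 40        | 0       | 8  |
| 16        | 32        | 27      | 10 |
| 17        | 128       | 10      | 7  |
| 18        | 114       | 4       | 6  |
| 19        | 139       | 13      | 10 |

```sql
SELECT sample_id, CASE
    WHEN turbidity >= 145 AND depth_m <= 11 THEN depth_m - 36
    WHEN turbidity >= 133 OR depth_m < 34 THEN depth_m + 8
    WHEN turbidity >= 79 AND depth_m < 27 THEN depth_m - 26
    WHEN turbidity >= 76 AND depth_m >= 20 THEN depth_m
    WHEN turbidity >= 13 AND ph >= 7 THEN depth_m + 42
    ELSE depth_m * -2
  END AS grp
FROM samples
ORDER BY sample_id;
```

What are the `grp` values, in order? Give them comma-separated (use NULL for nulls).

sample_id=6: turbidity >= 133 OR depth_m < 34 → 41
sample_id=7: turbidity >= 13 AND ph >= 7 → 84
sample_id=8: turbidity >= 145 AND depth_m <= 11 → -33
sample_id=9: turbidity >= 133 OR depth_m < 34 → 25
sample_id=10: turbidity >= 133 OR depth_m < 34 → 33
sample_id=11: turbidity >= 133 OR depth_m < 34 → 41
sample_id=12: turbidity >= 133 OR depth_m < 34 → 39
sample_id=13: turbidity >= 133 OR depth_m < 34 → 22
sample_id=14: turbidity >= 133 OR depth_m < 34 → 43
sample_id=15: turbidity >= 133 OR depth_m < 34 → 8
sample_id=16: turbidity >= 133 OR depth_m < 34 → 35
sample_id=17: turbidity >= 133 OR depth_m < 34 → 18
sample_id=18: turbidity >= 133 OR depth_m < 34 → 12
sample_id=19: turbidity >= 133 OR depth_m < 34 → 21

41, 84, -33, 25, 33, 41, 39, 22, 43, 8, 35, 18, 12, 21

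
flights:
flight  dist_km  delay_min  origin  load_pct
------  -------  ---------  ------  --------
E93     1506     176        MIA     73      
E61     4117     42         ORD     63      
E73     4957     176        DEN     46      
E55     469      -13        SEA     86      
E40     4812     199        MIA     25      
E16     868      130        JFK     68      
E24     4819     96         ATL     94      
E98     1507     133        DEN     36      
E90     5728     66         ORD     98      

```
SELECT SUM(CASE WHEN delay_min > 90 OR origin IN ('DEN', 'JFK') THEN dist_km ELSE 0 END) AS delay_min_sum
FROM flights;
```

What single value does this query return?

18469

flight=E93: ✓ → 1506
flight=E61: ✗
flight=E73: ✓ → 4957
flight=E55: ✗
flight=E40: ✓ → 4812
flight=E16: ✓ → 868
flight=E24: ✓ → 4819
flight=E98: ✓ → 1507
flight=E90: ✗
delay_min_sum = 1506 + 4957 + 4812 + 868 + 4819 + 1507 = 18469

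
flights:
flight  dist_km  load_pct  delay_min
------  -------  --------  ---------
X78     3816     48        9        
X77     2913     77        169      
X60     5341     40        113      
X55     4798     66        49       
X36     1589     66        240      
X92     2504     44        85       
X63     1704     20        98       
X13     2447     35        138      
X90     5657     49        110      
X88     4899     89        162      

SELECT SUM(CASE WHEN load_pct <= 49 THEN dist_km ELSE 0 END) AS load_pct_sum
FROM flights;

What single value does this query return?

21469

flight=X78: ✓ → 3816
flight=X77: ✗
flight=X60: ✓ → 5341
flight=X55: ✗
flight=X36: ✗
flight=X92: ✓ → 2504
flight=X63: ✓ → 1704
flight=X13: ✓ → 2447
flight=X90: ✓ → 5657
flight=X88: ✗
load_pct_sum = 3816 + 5341 + 2504 + 1704 + 2447 + 5657 = 21469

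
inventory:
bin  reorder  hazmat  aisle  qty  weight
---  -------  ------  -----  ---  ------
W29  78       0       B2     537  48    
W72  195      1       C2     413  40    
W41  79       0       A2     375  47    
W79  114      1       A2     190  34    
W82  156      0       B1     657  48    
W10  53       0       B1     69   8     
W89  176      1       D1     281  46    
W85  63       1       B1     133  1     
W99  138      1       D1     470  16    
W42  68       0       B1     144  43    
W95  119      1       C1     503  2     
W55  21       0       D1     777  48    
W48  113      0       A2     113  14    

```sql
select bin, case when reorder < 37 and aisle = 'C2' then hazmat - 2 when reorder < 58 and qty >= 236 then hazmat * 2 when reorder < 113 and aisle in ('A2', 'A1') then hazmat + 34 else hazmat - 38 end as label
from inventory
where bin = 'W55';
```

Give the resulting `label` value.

bin = W55: reorder=21, hazmat=0, aisle=D1, qty=777, weight=48.
reorder < 37 and aisle = 'C2' → false
reorder < 58 and qty >= 236 → true → 0

0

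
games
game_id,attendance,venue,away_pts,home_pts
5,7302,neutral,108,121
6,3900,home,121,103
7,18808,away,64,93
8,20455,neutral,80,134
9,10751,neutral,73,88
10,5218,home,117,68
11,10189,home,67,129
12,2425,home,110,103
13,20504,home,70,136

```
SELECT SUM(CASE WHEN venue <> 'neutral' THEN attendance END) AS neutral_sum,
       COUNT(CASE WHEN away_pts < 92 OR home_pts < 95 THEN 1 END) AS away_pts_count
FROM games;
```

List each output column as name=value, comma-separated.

[neutral_sum: venue <> 'neutral']
game_id=5: ✗
game_id=6: ✓ → 3900
game_id=7: ✓ → 18808
game_id=8: ✗
game_id=9: ✗
game_id=10: ✓ → 5218
game_id=11: ✓ → 10189
game_id=12: ✓ → 2425
game_id=13: ✓ → 20504
neutral_sum = 3900 + 18808 + 5218 + 10189 + 2425 + 20504 = 61044
—
[away_pts_count: away_pts < 92 OR home_pts < 95]
game_id=5: ✗
game_id=6: ✗
game_id=7: ✓ → 1
game_id=8: ✓ → 1
game_id=9: ✓ → 1
game_id=10: ✓ → 1
game_id=11: ✓ → 1
game_id=12: ✗
game_id=13: ✓ → 1
away_pts_count = COUNT(1, 1, 1, 1, 1, 1) = 6

neutral_sum=61044, away_pts_count=6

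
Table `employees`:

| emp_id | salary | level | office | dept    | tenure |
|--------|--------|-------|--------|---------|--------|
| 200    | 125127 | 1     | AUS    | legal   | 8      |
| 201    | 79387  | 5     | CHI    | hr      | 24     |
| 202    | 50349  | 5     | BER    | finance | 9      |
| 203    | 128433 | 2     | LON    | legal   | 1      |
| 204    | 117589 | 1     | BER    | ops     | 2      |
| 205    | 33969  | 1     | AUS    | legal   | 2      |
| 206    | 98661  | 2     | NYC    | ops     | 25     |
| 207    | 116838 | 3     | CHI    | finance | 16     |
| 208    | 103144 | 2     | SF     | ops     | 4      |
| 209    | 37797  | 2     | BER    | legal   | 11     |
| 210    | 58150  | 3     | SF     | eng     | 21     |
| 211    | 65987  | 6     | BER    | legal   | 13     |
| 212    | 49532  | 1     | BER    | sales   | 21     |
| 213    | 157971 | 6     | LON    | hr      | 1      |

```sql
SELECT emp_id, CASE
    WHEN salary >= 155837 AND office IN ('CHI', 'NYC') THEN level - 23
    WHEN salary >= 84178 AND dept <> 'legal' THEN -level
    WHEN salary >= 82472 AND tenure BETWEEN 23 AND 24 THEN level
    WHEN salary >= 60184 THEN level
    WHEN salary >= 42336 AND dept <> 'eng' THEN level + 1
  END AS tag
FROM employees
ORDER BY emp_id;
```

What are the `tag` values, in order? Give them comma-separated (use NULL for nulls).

emp_id=200: salary >= 60184 → 1
emp_id=201: salary >= 60184 → 5
emp_id=202: salary >= 42336 AND dept <> 'eng' → 6
emp_id=203: salary >= 60184 → 2
emp_id=204: salary >= 84178 AND dept <> 'legal' → -1
emp_id=205: (no match → NULL) → NULL
emp_id=206: salary >= 84178 AND dept <> 'legal' → -2
emp_id=207: salary >= 84178 AND dept <> 'legal' → -3
emp_id=208: salary >= 84178 AND dept <> 'legal' → -2
emp_id=209: (no match → NULL) → NULL
emp_id=210: (no match → NULL) → NULL
emp_id=211: salary >= 60184 → 6
emp_id=212: salary >= 42336 AND dept <> 'eng' → 2
emp_id=213: salary >= 84178 AND dept <> 'legal' → -6

1, 5, 6, 2, -1, NULL, -2, -3, -2, NULL, NULL, 6, 2, -6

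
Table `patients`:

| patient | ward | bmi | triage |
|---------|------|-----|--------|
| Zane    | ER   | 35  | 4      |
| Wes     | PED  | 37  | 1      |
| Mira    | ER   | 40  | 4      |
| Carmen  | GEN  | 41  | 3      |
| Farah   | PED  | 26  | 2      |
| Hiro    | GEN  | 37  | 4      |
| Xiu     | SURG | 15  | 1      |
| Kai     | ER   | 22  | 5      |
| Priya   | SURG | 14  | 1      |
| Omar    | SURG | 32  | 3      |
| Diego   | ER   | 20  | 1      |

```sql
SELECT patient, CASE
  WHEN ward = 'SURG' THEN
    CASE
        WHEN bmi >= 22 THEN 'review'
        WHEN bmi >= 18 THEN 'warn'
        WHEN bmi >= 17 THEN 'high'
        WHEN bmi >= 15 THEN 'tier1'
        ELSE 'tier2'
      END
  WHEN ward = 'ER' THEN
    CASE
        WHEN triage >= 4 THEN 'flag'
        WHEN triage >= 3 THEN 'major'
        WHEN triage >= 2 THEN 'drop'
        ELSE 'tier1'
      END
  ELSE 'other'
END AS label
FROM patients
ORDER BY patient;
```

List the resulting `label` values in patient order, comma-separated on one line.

patient=Carmen: ward='GEN' → outer ELSE → other
patient=Diego: ward='ER' → inner[ELSE] → tier1
patient=Farah: ward='PED' → outer ELSE → other
patient=Hiro: ward='GEN' → outer ELSE → other
patient=Kai: ward='ER' → inner[triage >= 4] → flag
patient=Mira: ward='ER' → inner[triage >= 4] → flag
patient=Omar: ward='SURG' → inner[bmi >= 22] → review
patient=Priya: ward='SURG' → inner[ELSE] → tier2
patient=Wes: ward='PED' → outer ELSE → other
patient=Xiu: ward='SURG' → inner[bmi >= 15] → tier1
patient=Zane: ward='ER' → inner[triage >= 4] → flag

other, tier1, other, other, flag, flag, review, tier2, other, tier1, flag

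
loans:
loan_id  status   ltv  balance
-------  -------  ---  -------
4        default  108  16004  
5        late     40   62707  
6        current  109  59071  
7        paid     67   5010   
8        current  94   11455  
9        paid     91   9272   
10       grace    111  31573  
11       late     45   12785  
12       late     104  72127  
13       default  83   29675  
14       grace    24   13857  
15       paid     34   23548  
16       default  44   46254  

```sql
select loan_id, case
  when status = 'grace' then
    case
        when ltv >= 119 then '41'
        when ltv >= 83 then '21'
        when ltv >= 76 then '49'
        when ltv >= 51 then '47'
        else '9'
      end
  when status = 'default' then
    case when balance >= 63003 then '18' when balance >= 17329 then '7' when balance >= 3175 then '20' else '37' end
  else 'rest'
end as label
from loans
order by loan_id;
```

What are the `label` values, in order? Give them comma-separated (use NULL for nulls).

20, rest, rest, rest, rest, rest, 21, rest, rest, 7, 9, rest, 7

loan_id=4: status='default' → inner[balance >= 3175] → 20
loan_id=5: status='late' → outer ELSE → rest
loan_id=6: status='current' → outer ELSE → rest
loan_id=7: status='paid' → outer ELSE → rest
loan_id=8: status='current' → outer ELSE → rest
loan_id=9: status='paid' → outer ELSE → rest
loan_id=10: status='grace' → inner[ltv >= 83] → 21
loan_id=11: status='late' → outer ELSE → rest
loan_id=12: status='late' → outer ELSE → rest
loan_id=13: status='default' → inner[balance >= 17329] → 7
loan_id=14: status='grace' → inner[ELSE] → 9
loan_id=15: status='paid' → outer ELSE → rest
loan_id=16: status='default' → inner[balance >= 17329] → 7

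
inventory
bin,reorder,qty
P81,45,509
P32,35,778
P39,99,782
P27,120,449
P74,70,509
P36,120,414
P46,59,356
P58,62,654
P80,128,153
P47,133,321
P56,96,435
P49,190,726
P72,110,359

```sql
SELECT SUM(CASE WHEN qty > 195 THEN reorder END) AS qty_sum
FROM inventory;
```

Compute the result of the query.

bin=P81: ✓ → 45
bin=P32: ✓ → 35
bin=P39: ✓ → 99
bin=P27: ✓ → 120
bin=P74: ✓ → 70
bin=P36: ✓ → 120
bin=P46: ✓ → 59
bin=P58: ✓ → 62
bin=P80: ✗
bin=P47: ✓ → 133
bin=P56: ✓ → 96
bin=P49: ✓ → 190
bin=P72: ✓ → 110
qty_sum = 45 + 35 + 99 + 120 + 70 + 120 + 59 + 62 + 133 + 96 + 190 + 110 = 1139

1139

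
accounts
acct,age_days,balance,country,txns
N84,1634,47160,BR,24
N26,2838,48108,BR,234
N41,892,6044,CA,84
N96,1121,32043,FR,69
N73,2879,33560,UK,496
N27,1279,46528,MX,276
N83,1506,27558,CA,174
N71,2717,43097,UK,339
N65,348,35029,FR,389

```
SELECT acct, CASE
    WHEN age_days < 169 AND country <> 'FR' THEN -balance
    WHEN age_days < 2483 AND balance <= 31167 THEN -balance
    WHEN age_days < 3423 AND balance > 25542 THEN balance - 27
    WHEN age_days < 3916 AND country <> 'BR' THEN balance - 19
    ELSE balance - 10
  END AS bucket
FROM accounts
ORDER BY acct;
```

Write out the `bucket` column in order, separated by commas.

acct=N26: age_days < 3423 AND balance > 25542 → 48081
acct=N27: age_days < 3423 AND balance > 25542 → 46501
acct=N41: age_days < 2483 AND balance <= 31167 → -6044
acct=N65: age_days < 3423 AND balance > 25542 → 35002
acct=N71: age_days < 3423 AND balance > 25542 → 43070
acct=N73: age_days < 3423 AND balance > 25542 → 33533
acct=N83: age_days < 2483 AND balance <= 31167 → -27558
acct=N84: age_days < 3423 AND balance > 25542 → 47133
acct=N96: age_days < 3423 AND balance > 25542 → 32016

48081, 46501, -6044, 35002, 43070, 33533, -27558, 47133, 32016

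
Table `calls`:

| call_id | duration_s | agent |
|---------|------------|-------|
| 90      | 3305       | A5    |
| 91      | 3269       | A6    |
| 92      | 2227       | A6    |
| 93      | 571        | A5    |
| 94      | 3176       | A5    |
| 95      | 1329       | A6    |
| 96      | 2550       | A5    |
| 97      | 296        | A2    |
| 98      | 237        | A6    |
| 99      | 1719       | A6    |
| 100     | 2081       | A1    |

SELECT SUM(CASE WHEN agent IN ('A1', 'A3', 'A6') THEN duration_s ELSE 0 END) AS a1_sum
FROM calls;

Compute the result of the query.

10862

call_id=90: ✗
call_id=91: ✓ → 3269
call_id=92: ✓ → 2227
call_id=93: ✗
call_id=94: ✗
call_id=95: ✓ → 1329
call_id=96: ✗
call_id=97: ✗
call_id=98: ✓ → 237
call_id=99: ✓ → 1719
call_id=100: ✓ → 2081
a1_sum = 3269 + 2227 + 1329 + 237 + 1719 + 2081 = 10862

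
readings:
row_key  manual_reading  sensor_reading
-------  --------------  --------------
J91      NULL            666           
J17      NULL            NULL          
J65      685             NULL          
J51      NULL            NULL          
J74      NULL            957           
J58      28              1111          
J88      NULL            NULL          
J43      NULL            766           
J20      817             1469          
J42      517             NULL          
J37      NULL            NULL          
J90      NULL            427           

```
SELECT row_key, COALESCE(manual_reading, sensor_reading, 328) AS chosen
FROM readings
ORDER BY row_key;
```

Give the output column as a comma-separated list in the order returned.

row_key=J17: manual_reading=NULL, sensor_reading=NULL, → literal 328 → 328
row_key=J20: manual_reading=817 → 817
row_key=J37: manual_reading=NULL, sensor_reading=NULL, → literal 328 → 328
row_key=J42: manual_reading=517 → 517
row_key=J43: manual_reading=NULL, sensor_reading=766 → 766
row_key=J51: manual_reading=NULL, sensor_reading=NULL, → literal 328 → 328
row_key=J58: manual_reading=28 → 28
row_key=J65: manual_reading=685 → 685
row_key=J74: manual_reading=NULL, sensor_reading=957 → 957
row_key=J88: manual_reading=NULL, sensor_reading=NULL, → literal 328 → 328
row_key=J90: manual_reading=NULL, sensor_reading=427 → 427
row_key=J91: manual_reading=NULL, sensor_reading=666 → 666

328, 817, 328, 517, 766, 328, 28, 685, 957, 328, 427, 666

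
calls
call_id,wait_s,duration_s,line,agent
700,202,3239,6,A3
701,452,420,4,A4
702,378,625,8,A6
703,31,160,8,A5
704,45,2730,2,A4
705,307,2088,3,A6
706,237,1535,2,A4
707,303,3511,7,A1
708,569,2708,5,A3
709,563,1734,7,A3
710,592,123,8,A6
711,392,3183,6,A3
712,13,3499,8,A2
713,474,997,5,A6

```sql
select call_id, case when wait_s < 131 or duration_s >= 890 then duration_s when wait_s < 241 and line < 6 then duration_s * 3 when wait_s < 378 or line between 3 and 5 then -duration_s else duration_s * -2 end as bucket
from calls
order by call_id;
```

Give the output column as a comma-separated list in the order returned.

3239, -420, -1250, 160, 2730, 2088, 1535, 3511, 2708, 1734, -246, 3183, 3499, 997

call_id=700: wait_s < 131 or duration_s >= 890 → 3239
call_id=701: wait_s < 378 or line between 3 and 5 → -420
call_id=702: ELSE → -1250
call_id=703: wait_s < 131 or duration_s >= 890 → 160
call_id=704: wait_s < 131 or duration_s >= 890 → 2730
call_id=705: wait_s < 131 or duration_s >= 890 → 2088
call_id=706: wait_s < 131 or duration_s >= 890 → 1535
call_id=707: wait_s < 131 or duration_s >= 890 → 3511
call_id=708: wait_s < 131 or duration_s >= 890 → 2708
call_id=709: wait_s < 131 or duration_s >= 890 → 1734
call_id=710: ELSE → -246
call_id=711: wait_s < 131 or duration_s >= 890 → 3183
call_id=712: wait_s < 131 or duration_s >= 890 → 3499
call_id=713: wait_s < 131 or duration_s >= 890 → 997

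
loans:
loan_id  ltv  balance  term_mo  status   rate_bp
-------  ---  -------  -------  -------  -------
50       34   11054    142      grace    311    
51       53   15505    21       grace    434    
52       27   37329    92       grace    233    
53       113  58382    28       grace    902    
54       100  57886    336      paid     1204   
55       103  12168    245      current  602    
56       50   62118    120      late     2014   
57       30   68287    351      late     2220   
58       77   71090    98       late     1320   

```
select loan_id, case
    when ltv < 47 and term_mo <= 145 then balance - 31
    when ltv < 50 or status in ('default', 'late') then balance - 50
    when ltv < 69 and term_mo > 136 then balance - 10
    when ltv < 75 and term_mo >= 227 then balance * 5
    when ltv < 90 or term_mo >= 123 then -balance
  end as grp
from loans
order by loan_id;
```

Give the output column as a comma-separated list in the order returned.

11023, -15505, 37298, NULL, -57886, -12168, 62068, 68237, 71040

loan_id=50: ltv < 47 and term_mo <= 145 → 11023
loan_id=51: ltv < 90 or term_mo >= 123 → -15505
loan_id=52: ltv < 47 and term_mo <= 145 → 37298
loan_id=53: (no match → NULL) → NULL
loan_id=54: ltv < 90 or term_mo >= 123 → -57886
loan_id=55: ltv < 90 or term_mo >= 123 → -12168
loan_id=56: ltv < 50 or status in ('default', 'late') → 62068
loan_id=57: ltv < 50 or status in ('default', 'late') → 68237
loan_id=58: ltv < 50 or status in ('default', 'late') → 71040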